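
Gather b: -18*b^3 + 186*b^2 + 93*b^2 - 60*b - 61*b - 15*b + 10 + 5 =-18*b^3 + 279*b^2 - 136*b + 15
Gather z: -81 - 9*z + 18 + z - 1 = -8*z - 64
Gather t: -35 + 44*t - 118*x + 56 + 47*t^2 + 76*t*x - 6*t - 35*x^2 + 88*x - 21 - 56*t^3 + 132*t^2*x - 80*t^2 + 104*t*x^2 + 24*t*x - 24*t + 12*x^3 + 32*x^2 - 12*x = -56*t^3 + t^2*(132*x - 33) + t*(104*x^2 + 100*x + 14) + 12*x^3 - 3*x^2 - 42*x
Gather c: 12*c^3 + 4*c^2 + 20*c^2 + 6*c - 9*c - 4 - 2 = 12*c^3 + 24*c^2 - 3*c - 6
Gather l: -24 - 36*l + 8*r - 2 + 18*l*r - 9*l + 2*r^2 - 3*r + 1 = l*(18*r - 45) + 2*r^2 + 5*r - 25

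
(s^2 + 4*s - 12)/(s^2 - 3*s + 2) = (s + 6)/(s - 1)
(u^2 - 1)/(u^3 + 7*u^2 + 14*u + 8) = (u - 1)/(u^2 + 6*u + 8)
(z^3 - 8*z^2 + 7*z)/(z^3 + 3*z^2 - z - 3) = z*(z - 7)/(z^2 + 4*z + 3)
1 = 1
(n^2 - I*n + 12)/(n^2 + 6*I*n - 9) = (n - 4*I)/(n + 3*I)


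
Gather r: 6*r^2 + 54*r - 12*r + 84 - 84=6*r^2 + 42*r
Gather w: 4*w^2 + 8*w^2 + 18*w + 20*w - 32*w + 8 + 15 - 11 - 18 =12*w^2 + 6*w - 6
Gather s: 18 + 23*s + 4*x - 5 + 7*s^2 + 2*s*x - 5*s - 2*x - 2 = 7*s^2 + s*(2*x + 18) + 2*x + 11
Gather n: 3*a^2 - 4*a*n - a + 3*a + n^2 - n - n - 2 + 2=3*a^2 + 2*a + n^2 + n*(-4*a - 2)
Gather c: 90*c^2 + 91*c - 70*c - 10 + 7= 90*c^2 + 21*c - 3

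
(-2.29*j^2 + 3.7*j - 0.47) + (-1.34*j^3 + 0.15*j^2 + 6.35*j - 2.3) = -1.34*j^3 - 2.14*j^2 + 10.05*j - 2.77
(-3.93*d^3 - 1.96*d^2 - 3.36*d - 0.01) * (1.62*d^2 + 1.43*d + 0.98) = -6.3666*d^5 - 8.7951*d^4 - 12.0974*d^3 - 6.7418*d^2 - 3.3071*d - 0.0098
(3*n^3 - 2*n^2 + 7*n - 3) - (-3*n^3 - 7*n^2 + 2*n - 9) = 6*n^3 + 5*n^2 + 5*n + 6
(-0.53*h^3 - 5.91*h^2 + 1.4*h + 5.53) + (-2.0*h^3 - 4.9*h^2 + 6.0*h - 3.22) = -2.53*h^3 - 10.81*h^2 + 7.4*h + 2.31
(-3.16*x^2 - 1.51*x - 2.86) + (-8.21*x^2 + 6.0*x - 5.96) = -11.37*x^2 + 4.49*x - 8.82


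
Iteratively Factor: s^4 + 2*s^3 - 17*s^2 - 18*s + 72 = (s + 3)*(s^3 - s^2 - 14*s + 24) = (s - 2)*(s + 3)*(s^2 + s - 12) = (s - 3)*(s - 2)*(s + 3)*(s + 4)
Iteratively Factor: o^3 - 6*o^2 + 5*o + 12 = (o + 1)*(o^2 - 7*o + 12) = (o - 4)*(o + 1)*(o - 3)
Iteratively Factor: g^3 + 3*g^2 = (g + 3)*(g^2) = g*(g + 3)*(g)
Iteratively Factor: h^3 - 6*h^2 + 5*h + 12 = (h - 3)*(h^2 - 3*h - 4) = (h - 3)*(h + 1)*(h - 4)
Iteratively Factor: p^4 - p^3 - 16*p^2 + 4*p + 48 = (p - 2)*(p^3 + p^2 - 14*p - 24) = (p - 2)*(p + 3)*(p^2 - 2*p - 8) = (p - 2)*(p + 2)*(p + 3)*(p - 4)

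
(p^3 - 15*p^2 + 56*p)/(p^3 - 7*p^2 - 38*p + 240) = p*(p - 7)/(p^2 + p - 30)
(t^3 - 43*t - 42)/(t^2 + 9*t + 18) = (t^2 - 6*t - 7)/(t + 3)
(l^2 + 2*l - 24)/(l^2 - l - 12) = (l + 6)/(l + 3)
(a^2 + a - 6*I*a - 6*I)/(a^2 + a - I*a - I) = (a - 6*I)/(a - I)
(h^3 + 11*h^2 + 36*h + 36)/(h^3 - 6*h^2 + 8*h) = (h^3 + 11*h^2 + 36*h + 36)/(h*(h^2 - 6*h + 8))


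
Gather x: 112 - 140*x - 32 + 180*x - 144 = 40*x - 64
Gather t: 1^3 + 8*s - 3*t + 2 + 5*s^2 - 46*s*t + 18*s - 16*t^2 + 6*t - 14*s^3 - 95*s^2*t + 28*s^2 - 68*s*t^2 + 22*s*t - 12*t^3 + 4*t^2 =-14*s^3 + 33*s^2 + 26*s - 12*t^3 + t^2*(-68*s - 12) + t*(-95*s^2 - 24*s + 3) + 3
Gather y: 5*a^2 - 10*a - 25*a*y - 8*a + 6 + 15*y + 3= 5*a^2 - 18*a + y*(15 - 25*a) + 9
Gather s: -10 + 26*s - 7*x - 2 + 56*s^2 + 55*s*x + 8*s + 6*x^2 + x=56*s^2 + s*(55*x + 34) + 6*x^2 - 6*x - 12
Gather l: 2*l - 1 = 2*l - 1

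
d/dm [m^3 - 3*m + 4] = 3*m^2 - 3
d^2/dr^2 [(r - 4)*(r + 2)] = 2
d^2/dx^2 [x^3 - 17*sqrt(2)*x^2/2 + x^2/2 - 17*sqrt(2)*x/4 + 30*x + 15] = 6*x - 17*sqrt(2) + 1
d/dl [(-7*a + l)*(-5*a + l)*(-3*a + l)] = 71*a^2 - 30*a*l + 3*l^2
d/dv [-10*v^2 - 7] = -20*v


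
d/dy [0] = 0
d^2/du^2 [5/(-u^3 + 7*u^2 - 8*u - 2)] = 10*((3*u - 7)*(u^3 - 7*u^2 + 8*u + 2) - (3*u^2 - 14*u + 8)^2)/(u^3 - 7*u^2 + 8*u + 2)^3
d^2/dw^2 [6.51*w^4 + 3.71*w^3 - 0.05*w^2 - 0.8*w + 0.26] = 78.12*w^2 + 22.26*w - 0.1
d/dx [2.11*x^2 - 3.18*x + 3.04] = 4.22*x - 3.18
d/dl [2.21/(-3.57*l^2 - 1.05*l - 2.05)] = (15.7794*l + 2.3205)/(3.57*l^2 + 1.05*l + 2.05)^2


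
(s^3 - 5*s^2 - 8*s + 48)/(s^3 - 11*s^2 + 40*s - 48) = (s + 3)/(s - 3)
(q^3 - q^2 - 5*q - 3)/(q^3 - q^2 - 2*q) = (q^2 - 2*q - 3)/(q*(q - 2))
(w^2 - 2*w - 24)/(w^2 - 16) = (w - 6)/(w - 4)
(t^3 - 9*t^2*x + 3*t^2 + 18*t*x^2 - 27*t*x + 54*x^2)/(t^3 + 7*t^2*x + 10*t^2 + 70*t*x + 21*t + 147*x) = (t^2 - 9*t*x + 18*x^2)/(t^2 + 7*t*x + 7*t + 49*x)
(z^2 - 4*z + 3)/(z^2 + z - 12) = (z - 1)/(z + 4)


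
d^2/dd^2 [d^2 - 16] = 2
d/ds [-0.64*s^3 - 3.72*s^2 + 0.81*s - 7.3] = -1.92*s^2 - 7.44*s + 0.81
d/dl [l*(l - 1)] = 2*l - 1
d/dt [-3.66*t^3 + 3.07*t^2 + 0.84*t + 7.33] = -10.98*t^2 + 6.14*t + 0.84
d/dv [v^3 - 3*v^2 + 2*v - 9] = 3*v^2 - 6*v + 2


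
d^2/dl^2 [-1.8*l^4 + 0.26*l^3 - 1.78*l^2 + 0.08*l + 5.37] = -21.6*l^2 + 1.56*l - 3.56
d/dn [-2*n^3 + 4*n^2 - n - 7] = -6*n^2 + 8*n - 1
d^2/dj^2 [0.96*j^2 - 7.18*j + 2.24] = 1.92000000000000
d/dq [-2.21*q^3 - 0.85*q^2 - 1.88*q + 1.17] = -6.63*q^2 - 1.7*q - 1.88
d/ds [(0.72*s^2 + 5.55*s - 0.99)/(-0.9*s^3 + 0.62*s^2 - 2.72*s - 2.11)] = (0.648*s^4 + 9.99*s^3 - 8.0724*s^2 - 1.8108*s - 14.4033)/(0.81*s^6 - 1.116*s^5 + 5.2804*s^4 + 0.4252*s^3 + 4.782*s^2 + 11.4784*s + 4.4521)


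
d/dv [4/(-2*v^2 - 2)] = 4*v/(v^2 + 1)^2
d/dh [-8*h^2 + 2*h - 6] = 2 - 16*h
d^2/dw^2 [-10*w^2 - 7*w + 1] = -20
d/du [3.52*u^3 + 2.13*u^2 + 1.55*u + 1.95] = 10.56*u^2 + 4.26*u + 1.55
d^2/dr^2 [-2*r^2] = -4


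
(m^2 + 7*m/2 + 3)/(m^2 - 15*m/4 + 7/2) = 2*(2*m^2 + 7*m + 6)/(4*m^2 - 15*m + 14)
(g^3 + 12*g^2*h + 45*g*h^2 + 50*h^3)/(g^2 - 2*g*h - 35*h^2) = (g^2 + 7*g*h + 10*h^2)/(g - 7*h)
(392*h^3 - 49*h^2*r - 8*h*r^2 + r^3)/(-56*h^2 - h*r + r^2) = -7*h + r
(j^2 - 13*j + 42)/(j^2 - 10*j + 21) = (j - 6)/(j - 3)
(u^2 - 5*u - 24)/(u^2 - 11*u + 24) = (u + 3)/(u - 3)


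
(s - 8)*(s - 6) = s^2 - 14*s + 48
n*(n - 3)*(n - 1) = n^3 - 4*n^2 + 3*n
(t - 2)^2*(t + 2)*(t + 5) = t^4 + 3*t^3 - 14*t^2 - 12*t + 40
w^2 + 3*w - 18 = (w - 3)*(w + 6)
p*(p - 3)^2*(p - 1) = p^4 - 7*p^3 + 15*p^2 - 9*p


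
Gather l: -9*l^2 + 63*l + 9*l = -9*l^2 + 72*l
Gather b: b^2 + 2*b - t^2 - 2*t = b^2 + 2*b - t^2 - 2*t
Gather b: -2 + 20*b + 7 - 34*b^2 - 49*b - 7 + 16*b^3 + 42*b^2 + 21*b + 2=16*b^3 + 8*b^2 - 8*b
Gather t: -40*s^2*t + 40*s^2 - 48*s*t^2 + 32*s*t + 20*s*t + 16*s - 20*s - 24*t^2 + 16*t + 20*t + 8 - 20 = 40*s^2 - 4*s + t^2*(-48*s - 24) + t*(-40*s^2 + 52*s + 36) - 12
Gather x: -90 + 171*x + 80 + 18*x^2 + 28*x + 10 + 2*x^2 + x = 20*x^2 + 200*x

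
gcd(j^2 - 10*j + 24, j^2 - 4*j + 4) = 1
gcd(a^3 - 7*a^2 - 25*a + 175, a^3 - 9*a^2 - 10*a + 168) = a - 7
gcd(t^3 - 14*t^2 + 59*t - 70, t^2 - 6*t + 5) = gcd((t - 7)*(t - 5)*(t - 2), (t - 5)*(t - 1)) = t - 5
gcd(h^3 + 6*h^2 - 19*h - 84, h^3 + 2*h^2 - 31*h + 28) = h^2 + 3*h - 28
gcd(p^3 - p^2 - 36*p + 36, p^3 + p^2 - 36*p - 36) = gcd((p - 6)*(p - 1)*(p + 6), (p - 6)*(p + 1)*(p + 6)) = p^2 - 36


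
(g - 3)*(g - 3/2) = g^2 - 9*g/2 + 9/2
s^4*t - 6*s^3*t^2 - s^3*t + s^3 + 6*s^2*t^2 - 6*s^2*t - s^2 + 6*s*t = s*(s - 1)*(s - 6*t)*(s*t + 1)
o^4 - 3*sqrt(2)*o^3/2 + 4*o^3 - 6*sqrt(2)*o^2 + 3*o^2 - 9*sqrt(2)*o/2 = o*(o + 1)*(o + 3)*(o - 3*sqrt(2)/2)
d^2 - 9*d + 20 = (d - 5)*(d - 4)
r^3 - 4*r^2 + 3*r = r*(r - 3)*(r - 1)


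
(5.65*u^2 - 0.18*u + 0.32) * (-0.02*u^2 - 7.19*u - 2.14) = -0.113*u^4 - 40.6199*u^3 - 10.8032*u^2 - 1.9156*u - 0.6848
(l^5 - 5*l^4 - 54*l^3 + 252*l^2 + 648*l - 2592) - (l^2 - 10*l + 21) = l^5 - 5*l^4 - 54*l^3 + 251*l^2 + 658*l - 2613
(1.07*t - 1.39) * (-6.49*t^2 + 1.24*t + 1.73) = -6.9443*t^3 + 10.3479*t^2 + 0.1275*t - 2.4047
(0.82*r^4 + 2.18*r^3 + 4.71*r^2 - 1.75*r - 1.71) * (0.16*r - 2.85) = 0.1312*r^5 - 1.9882*r^4 - 5.4594*r^3 - 13.7035*r^2 + 4.7139*r + 4.8735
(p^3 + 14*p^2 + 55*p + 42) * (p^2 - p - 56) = p^5 + 13*p^4 - 15*p^3 - 797*p^2 - 3122*p - 2352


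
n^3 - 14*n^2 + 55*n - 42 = (n - 7)*(n - 6)*(n - 1)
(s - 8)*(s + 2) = s^2 - 6*s - 16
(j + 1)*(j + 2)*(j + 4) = j^3 + 7*j^2 + 14*j + 8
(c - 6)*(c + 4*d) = c^2 + 4*c*d - 6*c - 24*d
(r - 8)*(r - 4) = r^2 - 12*r + 32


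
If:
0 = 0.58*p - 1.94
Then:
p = 3.34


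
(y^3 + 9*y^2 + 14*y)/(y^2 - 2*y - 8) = y*(y + 7)/(y - 4)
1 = 1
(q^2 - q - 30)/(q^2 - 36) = (q + 5)/(q + 6)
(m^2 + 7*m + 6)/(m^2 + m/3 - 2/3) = 3*(m + 6)/(3*m - 2)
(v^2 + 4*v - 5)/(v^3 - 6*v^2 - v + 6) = (v + 5)/(v^2 - 5*v - 6)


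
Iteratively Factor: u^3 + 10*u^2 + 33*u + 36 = (u + 3)*(u^2 + 7*u + 12) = (u + 3)*(u + 4)*(u + 3)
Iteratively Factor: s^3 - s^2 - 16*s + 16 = (s - 4)*(s^2 + 3*s - 4) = (s - 4)*(s - 1)*(s + 4)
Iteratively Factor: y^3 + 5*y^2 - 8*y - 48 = (y + 4)*(y^2 + y - 12) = (y - 3)*(y + 4)*(y + 4)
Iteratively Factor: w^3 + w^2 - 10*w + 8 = (w - 1)*(w^2 + 2*w - 8) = (w - 1)*(w + 4)*(w - 2)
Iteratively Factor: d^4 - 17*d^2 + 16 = (d + 1)*(d^3 - d^2 - 16*d + 16) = (d - 4)*(d + 1)*(d^2 + 3*d - 4) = (d - 4)*(d - 1)*(d + 1)*(d + 4)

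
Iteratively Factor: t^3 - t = (t + 1)*(t^2 - t) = t*(t + 1)*(t - 1)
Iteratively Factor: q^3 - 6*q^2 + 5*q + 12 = (q + 1)*(q^2 - 7*q + 12) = (q - 3)*(q + 1)*(q - 4)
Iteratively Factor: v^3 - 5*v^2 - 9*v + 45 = (v + 3)*(v^2 - 8*v + 15) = (v - 5)*(v + 3)*(v - 3)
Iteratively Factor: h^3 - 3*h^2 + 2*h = (h)*(h^2 - 3*h + 2) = h*(h - 1)*(h - 2)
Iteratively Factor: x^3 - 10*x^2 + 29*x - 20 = (x - 1)*(x^2 - 9*x + 20) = (x - 4)*(x - 1)*(x - 5)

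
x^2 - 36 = (x - 6)*(x + 6)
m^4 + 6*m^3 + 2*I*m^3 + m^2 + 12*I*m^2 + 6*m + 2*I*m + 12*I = (m + 6)*(m - I)*(m + I)*(m + 2*I)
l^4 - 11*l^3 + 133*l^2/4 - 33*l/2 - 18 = (l - 6)*(l - 4)*(l - 3/2)*(l + 1/2)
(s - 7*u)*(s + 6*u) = s^2 - s*u - 42*u^2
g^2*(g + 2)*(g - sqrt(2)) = g^4 - sqrt(2)*g^3 + 2*g^3 - 2*sqrt(2)*g^2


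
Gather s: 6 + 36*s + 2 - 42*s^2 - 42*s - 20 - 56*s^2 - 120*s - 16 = -98*s^2 - 126*s - 28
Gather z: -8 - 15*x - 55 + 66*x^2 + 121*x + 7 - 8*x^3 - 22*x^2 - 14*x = -8*x^3 + 44*x^2 + 92*x - 56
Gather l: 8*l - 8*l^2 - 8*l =-8*l^2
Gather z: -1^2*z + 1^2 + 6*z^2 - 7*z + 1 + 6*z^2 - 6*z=12*z^2 - 14*z + 2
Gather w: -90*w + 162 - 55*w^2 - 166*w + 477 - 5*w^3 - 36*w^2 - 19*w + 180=-5*w^3 - 91*w^2 - 275*w + 819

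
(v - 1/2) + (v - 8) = 2*v - 17/2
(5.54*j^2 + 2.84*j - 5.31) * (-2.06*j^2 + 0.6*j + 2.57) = -11.4124*j^4 - 2.5264*j^3 + 26.8804*j^2 + 4.1128*j - 13.6467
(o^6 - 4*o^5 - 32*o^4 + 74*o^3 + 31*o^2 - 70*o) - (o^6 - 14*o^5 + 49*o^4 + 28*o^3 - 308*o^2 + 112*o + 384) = 10*o^5 - 81*o^4 + 46*o^3 + 339*o^2 - 182*o - 384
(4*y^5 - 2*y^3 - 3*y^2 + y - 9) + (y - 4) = 4*y^5 - 2*y^3 - 3*y^2 + 2*y - 13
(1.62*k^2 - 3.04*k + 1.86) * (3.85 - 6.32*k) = -10.2384*k^3 + 25.4498*k^2 - 23.4592*k + 7.161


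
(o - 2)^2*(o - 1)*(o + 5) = o^4 - 17*o^2 + 36*o - 20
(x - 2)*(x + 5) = x^2 + 3*x - 10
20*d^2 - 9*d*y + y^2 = (-5*d + y)*(-4*d + y)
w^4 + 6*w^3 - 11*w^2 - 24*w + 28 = (w - 2)*(w - 1)*(w + 2)*(w + 7)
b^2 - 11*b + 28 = (b - 7)*(b - 4)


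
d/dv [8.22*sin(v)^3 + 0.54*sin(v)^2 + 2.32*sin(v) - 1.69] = (24.66*sin(v)^2 + 1.08*sin(v) + 2.32)*cos(v)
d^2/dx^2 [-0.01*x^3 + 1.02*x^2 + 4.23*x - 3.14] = 2.04 - 0.06*x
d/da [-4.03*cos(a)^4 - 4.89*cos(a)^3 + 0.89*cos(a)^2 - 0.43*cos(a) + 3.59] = (16.12*cos(a)^3 + 14.67*cos(a)^2 - 1.78*cos(a) + 0.43)*sin(a)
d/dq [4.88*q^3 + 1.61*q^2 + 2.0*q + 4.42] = 14.64*q^2 + 3.22*q + 2.0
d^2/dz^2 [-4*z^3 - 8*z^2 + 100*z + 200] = -24*z - 16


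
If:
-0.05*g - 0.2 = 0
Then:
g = -4.00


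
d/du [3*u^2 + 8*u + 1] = 6*u + 8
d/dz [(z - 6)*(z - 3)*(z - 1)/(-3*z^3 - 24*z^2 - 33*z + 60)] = 2*(-9*z^2 - 2*z + 171)/(3*(z^4 + 18*z^3 + 121*z^2 + 360*z + 400))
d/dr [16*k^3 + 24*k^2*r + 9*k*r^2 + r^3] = 24*k^2 + 18*k*r + 3*r^2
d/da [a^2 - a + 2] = 2*a - 1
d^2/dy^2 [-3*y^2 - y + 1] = -6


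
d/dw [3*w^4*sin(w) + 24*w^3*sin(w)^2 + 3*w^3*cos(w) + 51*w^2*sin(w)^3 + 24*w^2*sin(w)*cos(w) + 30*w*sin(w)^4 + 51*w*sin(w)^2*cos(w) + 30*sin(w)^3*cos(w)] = 3*w^4*cos(w) + 9*w^3*sin(w) + 24*w^3*sin(2*w) + 189*w^2*cos(w)/4 - 12*w^2*cos(2*w) - 153*w^2*cos(3*w)/4 + 36*w^2 + 255*w*sin(w)/4 + 54*w*sin(2*w) + 51*w*sin(3*w)/4 - 15*w*sin(4*w) + 51*cos(w)/4 - 45*cos(2*w)^2/2 - 51*cos(3*w)/4 + 45/2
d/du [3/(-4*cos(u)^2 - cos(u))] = -(3*sin(u)/cos(u)^2 + 24*tan(u))/(4*cos(u) + 1)^2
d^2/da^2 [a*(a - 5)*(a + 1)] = 6*a - 8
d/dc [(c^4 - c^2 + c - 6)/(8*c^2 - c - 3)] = (-(16*c - 1)*(c^4 - c^2 + c - 6) + (-8*c^2 + c + 3)*(-4*c^3 + 2*c - 1))/(-8*c^2 + c + 3)^2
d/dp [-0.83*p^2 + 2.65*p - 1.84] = 2.65 - 1.66*p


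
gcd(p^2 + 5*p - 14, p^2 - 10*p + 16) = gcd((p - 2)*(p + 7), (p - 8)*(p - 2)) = p - 2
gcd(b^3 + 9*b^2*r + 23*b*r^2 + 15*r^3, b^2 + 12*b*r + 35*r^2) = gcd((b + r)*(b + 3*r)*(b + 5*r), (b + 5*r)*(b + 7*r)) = b + 5*r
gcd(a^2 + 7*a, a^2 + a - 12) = 1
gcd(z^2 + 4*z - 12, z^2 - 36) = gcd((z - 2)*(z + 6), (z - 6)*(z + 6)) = z + 6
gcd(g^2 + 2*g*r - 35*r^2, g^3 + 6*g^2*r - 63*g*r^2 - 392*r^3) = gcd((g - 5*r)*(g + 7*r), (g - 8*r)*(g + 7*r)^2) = g + 7*r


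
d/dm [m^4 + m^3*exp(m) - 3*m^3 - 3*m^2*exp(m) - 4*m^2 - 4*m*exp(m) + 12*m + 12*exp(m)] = m^3*exp(m) + 4*m^3 - 9*m^2 - 10*m*exp(m) - 8*m + 8*exp(m) + 12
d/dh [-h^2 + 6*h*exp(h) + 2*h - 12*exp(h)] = 6*h*exp(h) - 2*h - 6*exp(h) + 2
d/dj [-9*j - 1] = -9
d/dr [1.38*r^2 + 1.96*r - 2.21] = 2.76*r + 1.96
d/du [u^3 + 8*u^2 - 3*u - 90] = 3*u^2 + 16*u - 3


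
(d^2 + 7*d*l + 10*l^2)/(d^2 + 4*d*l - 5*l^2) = (d + 2*l)/(d - l)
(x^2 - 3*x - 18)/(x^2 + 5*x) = (x^2 - 3*x - 18)/(x*(x + 5))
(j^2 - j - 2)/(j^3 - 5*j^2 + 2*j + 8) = 1/(j - 4)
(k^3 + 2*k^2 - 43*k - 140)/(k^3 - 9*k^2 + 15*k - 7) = (k^2 + 9*k + 20)/(k^2 - 2*k + 1)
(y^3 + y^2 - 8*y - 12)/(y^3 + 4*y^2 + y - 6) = (y^2 - y - 6)/(y^2 + 2*y - 3)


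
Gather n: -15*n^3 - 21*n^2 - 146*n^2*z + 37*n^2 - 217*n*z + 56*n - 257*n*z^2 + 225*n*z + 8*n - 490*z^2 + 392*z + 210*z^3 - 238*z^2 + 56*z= -15*n^3 + n^2*(16 - 146*z) + n*(-257*z^2 + 8*z + 64) + 210*z^3 - 728*z^2 + 448*z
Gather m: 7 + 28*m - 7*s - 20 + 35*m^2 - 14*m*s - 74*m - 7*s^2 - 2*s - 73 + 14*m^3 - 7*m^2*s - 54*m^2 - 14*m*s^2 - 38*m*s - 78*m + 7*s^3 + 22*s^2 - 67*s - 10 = 14*m^3 + m^2*(-7*s - 19) + m*(-14*s^2 - 52*s - 124) + 7*s^3 + 15*s^2 - 76*s - 96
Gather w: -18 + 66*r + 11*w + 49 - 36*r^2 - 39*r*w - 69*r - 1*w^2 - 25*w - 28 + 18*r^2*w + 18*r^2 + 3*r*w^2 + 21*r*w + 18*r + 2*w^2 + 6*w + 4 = -18*r^2 + 15*r + w^2*(3*r + 1) + w*(18*r^2 - 18*r - 8) + 7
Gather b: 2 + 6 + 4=12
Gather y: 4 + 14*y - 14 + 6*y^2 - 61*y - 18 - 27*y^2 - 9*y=-21*y^2 - 56*y - 28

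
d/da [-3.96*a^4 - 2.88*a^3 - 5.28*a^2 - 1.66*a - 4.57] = -15.84*a^3 - 8.64*a^2 - 10.56*a - 1.66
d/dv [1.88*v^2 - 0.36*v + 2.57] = 3.76*v - 0.36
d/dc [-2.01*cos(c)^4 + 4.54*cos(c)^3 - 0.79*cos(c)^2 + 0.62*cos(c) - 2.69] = (8.04*cos(c)^3 - 13.62*cos(c)^2 + 1.58*cos(c) - 0.62)*sin(c)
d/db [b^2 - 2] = 2*b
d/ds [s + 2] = 1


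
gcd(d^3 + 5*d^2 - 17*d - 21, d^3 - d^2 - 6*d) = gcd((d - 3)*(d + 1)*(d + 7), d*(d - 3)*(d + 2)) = d - 3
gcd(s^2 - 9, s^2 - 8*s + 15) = s - 3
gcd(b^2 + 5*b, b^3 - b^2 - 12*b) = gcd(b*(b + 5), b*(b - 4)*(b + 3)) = b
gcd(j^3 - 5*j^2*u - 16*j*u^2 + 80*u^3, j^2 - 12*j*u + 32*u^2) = -j + 4*u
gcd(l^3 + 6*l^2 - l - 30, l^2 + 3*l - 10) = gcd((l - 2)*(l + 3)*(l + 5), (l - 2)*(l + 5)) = l^2 + 3*l - 10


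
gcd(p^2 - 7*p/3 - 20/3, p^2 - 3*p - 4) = p - 4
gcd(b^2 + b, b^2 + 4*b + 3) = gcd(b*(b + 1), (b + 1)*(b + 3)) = b + 1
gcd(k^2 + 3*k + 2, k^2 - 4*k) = 1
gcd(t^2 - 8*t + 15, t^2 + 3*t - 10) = 1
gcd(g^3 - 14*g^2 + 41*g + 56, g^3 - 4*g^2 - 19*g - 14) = g^2 - 6*g - 7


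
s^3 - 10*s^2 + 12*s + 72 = (s - 6)^2*(s + 2)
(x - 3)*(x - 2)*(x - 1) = x^3 - 6*x^2 + 11*x - 6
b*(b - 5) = b^2 - 5*b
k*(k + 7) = k^2 + 7*k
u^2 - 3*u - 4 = (u - 4)*(u + 1)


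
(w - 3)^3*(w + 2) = w^4 - 7*w^3 + 9*w^2 + 27*w - 54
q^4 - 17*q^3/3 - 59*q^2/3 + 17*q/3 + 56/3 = (q - 8)*(q - 1)*(q + 1)*(q + 7/3)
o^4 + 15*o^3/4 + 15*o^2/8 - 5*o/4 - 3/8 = (o - 1/2)*(o + 1/4)*(o + 1)*(o + 3)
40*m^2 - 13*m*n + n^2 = (-8*m + n)*(-5*m + n)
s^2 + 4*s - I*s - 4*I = (s + 4)*(s - I)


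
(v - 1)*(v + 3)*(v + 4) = v^3 + 6*v^2 + 5*v - 12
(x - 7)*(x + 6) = x^2 - x - 42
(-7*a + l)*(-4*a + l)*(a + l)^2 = 28*a^4 + 45*a^3*l + 7*a^2*l^2 - 9*a*l^3 + l^4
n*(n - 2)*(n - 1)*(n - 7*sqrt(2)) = n^4 - 7*sqrt(2)*n^3 - 3*n^3 + 2*n^2 + 21*sqrt(2)*n^2 - 14*sqrt(2)*n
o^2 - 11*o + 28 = (o - 7)*(o - 4)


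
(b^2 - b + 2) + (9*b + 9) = b^2 + 8*b + 11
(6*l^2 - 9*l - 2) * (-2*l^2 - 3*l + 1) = -12*l^4 + 37*l^2 - 3*l - 2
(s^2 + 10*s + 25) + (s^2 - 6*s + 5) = 2*s^2 + 4*s + 30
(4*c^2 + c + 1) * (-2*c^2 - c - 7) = -8*c^4 - 6*c^3 - 31*c^2 - 8*c - 7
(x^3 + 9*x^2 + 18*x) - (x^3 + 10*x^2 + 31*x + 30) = -x^2 - 13*x - 30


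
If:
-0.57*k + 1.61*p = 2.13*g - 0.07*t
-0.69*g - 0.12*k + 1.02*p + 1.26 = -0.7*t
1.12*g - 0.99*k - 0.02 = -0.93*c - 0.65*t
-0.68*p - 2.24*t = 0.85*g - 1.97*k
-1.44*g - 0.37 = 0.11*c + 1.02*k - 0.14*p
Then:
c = -1.87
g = 1.37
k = -1.93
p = 1.25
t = -2.59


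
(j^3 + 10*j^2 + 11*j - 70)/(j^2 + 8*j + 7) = (j^2 + 3*j - 10)/(j + 1)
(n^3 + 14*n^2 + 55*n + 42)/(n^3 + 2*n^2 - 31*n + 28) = (n^2 + 7*n + 6)/(n^2 - 5*n + 4)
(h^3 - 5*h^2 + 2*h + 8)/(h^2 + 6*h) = (h^3 - 5*h^2 + 2*h + 8)/(h*(h + 6))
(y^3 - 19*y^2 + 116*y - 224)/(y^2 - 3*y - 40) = (y^2 - 11*y + 28)/(y + 5)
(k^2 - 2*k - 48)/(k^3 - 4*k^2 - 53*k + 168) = (k + 6)/(k^2 + 4*k - 21)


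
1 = 1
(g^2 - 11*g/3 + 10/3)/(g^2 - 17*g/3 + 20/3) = (g - 2)/(g - 4)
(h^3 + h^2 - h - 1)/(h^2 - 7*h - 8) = (h^2 - 1)/(h - 8)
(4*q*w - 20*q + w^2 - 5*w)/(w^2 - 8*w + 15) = (4*q + w)/(w - 3)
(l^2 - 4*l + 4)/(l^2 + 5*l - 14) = (l - 2)/(l + 7)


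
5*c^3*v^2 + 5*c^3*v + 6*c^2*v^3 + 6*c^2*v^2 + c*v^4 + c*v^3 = v*(c + v)*(5*c + v)*(c*v + c)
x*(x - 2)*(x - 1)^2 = x^4 - 4*x^3 + 5*x^2 - 2*x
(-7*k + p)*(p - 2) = -7*k*p + 14*k + p^2 - 2*p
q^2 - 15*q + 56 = (q - 8)*(q - 7)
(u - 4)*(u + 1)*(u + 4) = u^3 + u^2 - 16*u - 16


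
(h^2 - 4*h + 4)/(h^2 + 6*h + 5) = (h^2 - 4*h + 4)/(h^2 + 6*h + 5)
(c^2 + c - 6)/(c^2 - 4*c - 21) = (c - 2)/(c - 7)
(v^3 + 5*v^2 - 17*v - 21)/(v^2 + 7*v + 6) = (v^2 + 4*v - 21)/(v + 6)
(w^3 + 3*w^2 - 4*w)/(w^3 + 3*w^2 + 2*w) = (w^2 + 3*w - 4)/(w^2 + 3*w + 2)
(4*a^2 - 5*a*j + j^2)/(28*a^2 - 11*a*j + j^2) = (a - j)/(7*a - j)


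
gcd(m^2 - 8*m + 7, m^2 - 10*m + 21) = m - 7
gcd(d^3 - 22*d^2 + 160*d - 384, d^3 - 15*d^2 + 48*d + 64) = d^2 - 16*d + 64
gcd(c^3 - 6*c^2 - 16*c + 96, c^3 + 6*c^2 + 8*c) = c + 4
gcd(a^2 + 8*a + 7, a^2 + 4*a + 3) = a + 1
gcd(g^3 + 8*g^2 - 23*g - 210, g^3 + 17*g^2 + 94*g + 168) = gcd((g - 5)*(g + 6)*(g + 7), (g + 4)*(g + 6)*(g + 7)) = g^2 + 13*g + 42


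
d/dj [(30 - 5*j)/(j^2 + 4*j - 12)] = 5*(-j^2 - 4*j + 2*(j - 6)*(j + 2) + 12)/(j^2 + 4*j - 12)^2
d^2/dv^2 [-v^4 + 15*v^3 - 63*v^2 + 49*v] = -12*v^2 + 90*v - 126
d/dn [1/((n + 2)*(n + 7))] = (-2*n - 9)/(n^4 + 18*n^3 + 109*n^2 + 252*n + 196)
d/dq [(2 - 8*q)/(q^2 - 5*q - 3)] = 2*(4*q^2 - 2*q + 17)/(q^4 - 10*q^3 + 19*q^2 + 30*q + 9)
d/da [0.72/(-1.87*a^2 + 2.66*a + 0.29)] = (2.6928*a - 1.9152)/(-1.87*a^2 + 2.66*a + 0.29)^2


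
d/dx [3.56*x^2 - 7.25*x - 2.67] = 7.12*x - 7.25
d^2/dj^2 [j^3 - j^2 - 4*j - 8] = 6*j - 2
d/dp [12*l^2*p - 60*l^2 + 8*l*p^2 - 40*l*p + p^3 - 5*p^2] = 12*l^2 + 16*l*p - 40*l + 3*p^2 - 10*p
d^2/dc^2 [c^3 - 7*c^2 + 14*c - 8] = 6*c - 14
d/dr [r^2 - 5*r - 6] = 2*r - 5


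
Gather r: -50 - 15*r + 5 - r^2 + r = -r^2 - 14*r - 45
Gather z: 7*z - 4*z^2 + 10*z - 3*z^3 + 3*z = -3*z^3 - 4*z^2 + 20*z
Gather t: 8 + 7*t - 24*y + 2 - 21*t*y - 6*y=t*(7 - 21*y) - 30*y + 10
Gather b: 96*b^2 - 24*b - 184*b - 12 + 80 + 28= 96*b^2 - 208*b + 96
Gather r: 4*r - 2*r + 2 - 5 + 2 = 2*r - 1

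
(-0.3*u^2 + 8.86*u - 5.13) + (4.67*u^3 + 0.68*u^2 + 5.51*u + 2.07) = 4.67*u^3 + 0.38*u^2 + 14.37*u - 3.06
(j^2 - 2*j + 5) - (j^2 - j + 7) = -j - 2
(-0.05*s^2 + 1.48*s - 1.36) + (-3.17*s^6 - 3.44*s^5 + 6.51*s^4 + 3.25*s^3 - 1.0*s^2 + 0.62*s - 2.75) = -3.17*s^6 - 3.44*s^5 + 6.51*s^4 + 3.25*s^3 - 1.05*s^2 + 2.1*s - 4.11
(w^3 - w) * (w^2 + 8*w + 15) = w^5 + 8*w^4 + 14*w^3 - 8*w^2 - 15*w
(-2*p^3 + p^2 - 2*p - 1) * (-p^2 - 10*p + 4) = 2*p^5 + 19*p^4 - 16*p^3 + 25*p^2 + 2*p - 4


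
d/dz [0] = 0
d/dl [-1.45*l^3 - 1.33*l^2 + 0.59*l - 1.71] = -4.35*l^2 - 2.66*l + 0.59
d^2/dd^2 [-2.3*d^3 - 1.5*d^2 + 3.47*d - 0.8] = -13.8*d - 3.0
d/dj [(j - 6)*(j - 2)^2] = (j - 2)*(3*j - 14)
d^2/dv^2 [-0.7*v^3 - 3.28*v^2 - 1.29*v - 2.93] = -4.2*v - 6.56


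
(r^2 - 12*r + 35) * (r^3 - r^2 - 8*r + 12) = r^5 - 13*r^4 + 39*r^3 + 73*r^2 - 424*r + 420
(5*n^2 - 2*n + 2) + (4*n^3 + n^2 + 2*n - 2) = 4*n^3 + 6*n^2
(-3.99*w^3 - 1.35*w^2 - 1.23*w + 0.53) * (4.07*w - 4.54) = -16.2393*w^4 + 12.6201*w^3 + 1.1229*w^2 + 7.7413*w - 2.4062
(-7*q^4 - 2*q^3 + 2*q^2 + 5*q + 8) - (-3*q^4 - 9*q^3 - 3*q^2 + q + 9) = -4*q^4 + 7*q^3 + 5*q^2 + 4*q - 1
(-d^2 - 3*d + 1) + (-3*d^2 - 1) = -4*d^2 - 3*d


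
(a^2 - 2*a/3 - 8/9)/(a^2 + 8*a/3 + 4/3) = (a - 4/3)/(a + 2)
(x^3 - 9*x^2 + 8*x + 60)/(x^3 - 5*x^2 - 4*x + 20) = (x - 6)/(x - 2)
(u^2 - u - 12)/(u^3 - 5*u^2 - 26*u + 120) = (u + 3)/(u^2 - u - 30)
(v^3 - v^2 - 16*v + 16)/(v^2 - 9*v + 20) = (v^2 + 3*v - 4)/(v - 5)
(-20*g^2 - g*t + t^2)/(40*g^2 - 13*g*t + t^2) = (4*g + t)/(-8*g + t)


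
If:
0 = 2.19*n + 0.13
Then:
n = -0.06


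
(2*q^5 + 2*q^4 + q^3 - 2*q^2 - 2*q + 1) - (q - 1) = 2*q^5 + 2*q^4 + q^3 - 2*q^2 - 3*q + 2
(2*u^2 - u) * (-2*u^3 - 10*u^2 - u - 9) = -4*u^5 - 18*u^4 + 8*u^3 - 17*u^2 + 9*u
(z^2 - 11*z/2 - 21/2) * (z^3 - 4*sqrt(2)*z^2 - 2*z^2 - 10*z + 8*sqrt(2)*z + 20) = z^5 - 15*z^4/2 - 4*sqrt(2)*z^4 - 19*z^3/2 + 30*sqrt(2)*z^3 - 2*sqrt(2)*z^2 + 96*z^2 - 84*sqrt(2)*z - 5*z - 210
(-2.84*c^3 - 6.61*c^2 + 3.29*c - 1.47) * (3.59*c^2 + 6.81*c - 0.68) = -10.1956*c^5 - 43.0703*c^4 - 31.2718*c^3 + 21.6224*c^2 - 12.2479*c + 0.9996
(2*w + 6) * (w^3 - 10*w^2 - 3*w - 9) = 2*w^4 - 14*w^3 - 66*w^2 - 36*w - 54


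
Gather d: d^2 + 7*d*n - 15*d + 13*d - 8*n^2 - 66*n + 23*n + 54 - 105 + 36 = d^2 + d*(7*n - 2) - 8*n^2 - 43*n - 15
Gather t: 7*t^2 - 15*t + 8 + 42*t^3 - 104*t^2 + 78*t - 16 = 42*t^3 - 97*t^2 + 63*t - 8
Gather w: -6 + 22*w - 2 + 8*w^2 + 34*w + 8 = 8*w^2 + 56*w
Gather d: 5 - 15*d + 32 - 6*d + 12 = 49 - 21*d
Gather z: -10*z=-10*z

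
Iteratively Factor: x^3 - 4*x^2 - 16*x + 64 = (x - 4)*(x^2 - 16) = (x - 4)^2*(x + 4)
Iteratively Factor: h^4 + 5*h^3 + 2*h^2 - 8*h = (h - 1)*(h^3 + 6*h^2 + 8*h) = (h - 1)*(h + 2)*(h^2 + 4*h) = h*(h - 1)*(h + 2)*(h + 4)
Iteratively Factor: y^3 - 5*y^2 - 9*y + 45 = (y - 3)*(y^2 - 2*y - 15) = (y - 3)*(y + 3)*(y - 5)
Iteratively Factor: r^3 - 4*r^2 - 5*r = (r - 5)*(r^2 + r) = (r - 5)*(r + 1)*(r)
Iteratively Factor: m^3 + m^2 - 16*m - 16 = (m - 4)*(m^2 + 5*m + 4) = (m - 4)*(m + 1)*(m + 4)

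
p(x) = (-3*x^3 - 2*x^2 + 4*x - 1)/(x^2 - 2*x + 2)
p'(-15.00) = -2.97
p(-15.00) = 37.41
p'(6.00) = -2.92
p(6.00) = -26.81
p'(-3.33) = -2.53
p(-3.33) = 3.76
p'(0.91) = -7.26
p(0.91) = -1.27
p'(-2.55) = -2.28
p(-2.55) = 1.88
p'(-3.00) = -2.44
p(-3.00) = 2.94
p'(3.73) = -3.15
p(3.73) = -20.06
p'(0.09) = 1.59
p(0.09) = -0.36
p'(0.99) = -8.82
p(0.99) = -1.91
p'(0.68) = -2.69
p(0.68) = -0.13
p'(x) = (2 - 2*x)*(-3*x^3 - 2*x^2 + 4*x - 1)/(x^2 - 2*x + 2)^2 + (-9*x^2 - 4*x + 4)/(x^2 - 2*x + 2)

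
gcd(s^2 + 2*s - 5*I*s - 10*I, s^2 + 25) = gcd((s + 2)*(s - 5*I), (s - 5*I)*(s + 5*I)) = s - 5*I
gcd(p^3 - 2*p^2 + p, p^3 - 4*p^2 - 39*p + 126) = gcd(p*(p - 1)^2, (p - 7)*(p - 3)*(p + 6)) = 1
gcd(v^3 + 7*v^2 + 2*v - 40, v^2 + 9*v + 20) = v^2 + 9*v + 20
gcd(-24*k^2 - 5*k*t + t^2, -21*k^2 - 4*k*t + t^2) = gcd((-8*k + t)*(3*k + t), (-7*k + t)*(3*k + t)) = 3*k + t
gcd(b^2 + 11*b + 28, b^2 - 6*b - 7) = 1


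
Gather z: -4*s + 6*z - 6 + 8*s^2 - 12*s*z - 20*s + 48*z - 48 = 8*s^2 - 24*s + z*(54 - 12*s) - 54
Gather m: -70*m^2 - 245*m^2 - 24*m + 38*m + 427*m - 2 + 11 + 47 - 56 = -315*m^2 + 441*m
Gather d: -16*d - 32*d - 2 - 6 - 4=-48*d - 12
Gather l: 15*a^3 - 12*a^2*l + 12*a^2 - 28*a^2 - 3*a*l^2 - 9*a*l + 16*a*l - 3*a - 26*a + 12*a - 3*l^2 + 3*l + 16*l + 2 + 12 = 15*a^3 - 16*a^2 - 17*a + l^2*(-3*a - 3) + l*(-12*a^2 + 7*a + 19) + 14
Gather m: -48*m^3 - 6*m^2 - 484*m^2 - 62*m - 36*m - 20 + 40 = -48*m^3 - 490*m^2 - 98*m + 20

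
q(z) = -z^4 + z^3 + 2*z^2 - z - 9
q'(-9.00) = 3122.00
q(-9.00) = -7128.00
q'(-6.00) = 947.00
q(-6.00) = -1443.00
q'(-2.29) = 53.61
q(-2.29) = -35.73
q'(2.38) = -28.41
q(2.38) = -18.66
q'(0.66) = 1.80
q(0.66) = -8.69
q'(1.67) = -4.58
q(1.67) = -8.21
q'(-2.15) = 44.02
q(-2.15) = -28.91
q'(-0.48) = -1.79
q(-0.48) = -8.22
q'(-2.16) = 44.67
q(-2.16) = -29.35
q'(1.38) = -0.28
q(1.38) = -7.57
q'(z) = -4*z^3 + 3*z^2 + 4*z - 1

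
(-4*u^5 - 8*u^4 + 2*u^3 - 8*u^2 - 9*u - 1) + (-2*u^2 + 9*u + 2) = -4*u^5 - 8*u^4 + 2*u^3 - 10*u^2 + 1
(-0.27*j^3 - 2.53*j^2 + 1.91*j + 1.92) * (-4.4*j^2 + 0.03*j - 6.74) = 1.188*j^5 + 11.1239*j^4 - 6.6601*j^3 + 8.6615*j^2 - 12.8158*j - 12.9408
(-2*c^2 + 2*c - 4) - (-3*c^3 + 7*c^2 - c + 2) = 3*c^3 - 9*c^2 + 3*c - 6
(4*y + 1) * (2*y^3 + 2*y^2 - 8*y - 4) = 8*y^4 + 10*y^3 - 30*y^2 - 24*y - 4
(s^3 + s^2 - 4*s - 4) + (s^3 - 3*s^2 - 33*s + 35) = 2*s^3 - 2*s^2 - 37*s + 31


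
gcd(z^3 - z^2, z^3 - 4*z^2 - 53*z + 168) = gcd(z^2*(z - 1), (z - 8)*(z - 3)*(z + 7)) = 1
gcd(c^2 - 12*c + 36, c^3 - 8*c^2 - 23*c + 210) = c - 6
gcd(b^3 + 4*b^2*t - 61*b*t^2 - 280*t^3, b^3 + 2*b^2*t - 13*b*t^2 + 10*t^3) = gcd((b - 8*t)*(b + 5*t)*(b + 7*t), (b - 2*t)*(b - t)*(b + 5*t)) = b + 5*t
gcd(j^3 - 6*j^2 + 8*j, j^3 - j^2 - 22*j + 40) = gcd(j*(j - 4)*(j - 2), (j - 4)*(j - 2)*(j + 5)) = j^2 - 6*j + 8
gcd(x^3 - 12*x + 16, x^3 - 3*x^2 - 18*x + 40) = x^2 + 2*x - 8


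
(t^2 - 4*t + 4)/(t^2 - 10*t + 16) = (t - 2)/(t - 8)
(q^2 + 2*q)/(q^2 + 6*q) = (q + 2)/(q + 6)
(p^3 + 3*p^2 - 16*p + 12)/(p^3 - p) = (p^2 + 4*p - 12)/(p*(p + 1))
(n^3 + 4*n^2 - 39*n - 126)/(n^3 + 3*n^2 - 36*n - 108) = (n + 7)/(n + 6)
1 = 1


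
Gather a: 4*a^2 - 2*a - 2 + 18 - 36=4*a^2 - 2*a - 20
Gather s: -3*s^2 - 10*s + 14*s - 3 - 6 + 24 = -3*s^2 + 4*s + 15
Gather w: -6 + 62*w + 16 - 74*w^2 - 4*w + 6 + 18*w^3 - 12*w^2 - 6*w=18*w^3 - 86*w^2 + 52*w + 16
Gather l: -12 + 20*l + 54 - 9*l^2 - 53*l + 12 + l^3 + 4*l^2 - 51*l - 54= l^3 - 5*l^2 - 84*l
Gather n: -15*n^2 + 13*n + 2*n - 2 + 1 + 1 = -15*n^2 + 15*n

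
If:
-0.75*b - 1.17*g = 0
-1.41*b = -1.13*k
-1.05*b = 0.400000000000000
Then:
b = -0.38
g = 0.24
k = -0.48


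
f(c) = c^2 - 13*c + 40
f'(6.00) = -1.00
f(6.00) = -2.00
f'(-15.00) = -43.00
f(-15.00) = 460.00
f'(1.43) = -10.14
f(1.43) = 23.45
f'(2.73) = -7.54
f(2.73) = 11.96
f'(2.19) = -8.62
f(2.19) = 16.33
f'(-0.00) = -13.00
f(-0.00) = 40.00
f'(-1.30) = -15.60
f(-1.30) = 58.59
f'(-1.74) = -16.48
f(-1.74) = 65.65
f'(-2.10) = -17.20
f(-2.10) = 71.71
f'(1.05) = -10.90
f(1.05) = 27.45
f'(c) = 2*c - 13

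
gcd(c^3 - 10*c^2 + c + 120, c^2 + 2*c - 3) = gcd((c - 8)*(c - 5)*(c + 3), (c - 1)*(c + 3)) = c + 3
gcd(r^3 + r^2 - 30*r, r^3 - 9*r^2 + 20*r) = r^2 - 5*r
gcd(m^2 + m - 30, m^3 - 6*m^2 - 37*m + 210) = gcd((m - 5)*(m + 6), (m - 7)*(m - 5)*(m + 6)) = m^2 + m - 30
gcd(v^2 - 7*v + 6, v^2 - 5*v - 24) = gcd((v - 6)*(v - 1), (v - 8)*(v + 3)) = 1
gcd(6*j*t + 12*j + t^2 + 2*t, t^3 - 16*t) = 1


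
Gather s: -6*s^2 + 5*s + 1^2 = -6*s^2 + 5*s + 1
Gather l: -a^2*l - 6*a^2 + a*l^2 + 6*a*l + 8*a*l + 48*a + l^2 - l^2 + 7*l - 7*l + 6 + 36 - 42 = -6*a^2 + a*l^2 + 48*a + l*(-a^2 + 14*a)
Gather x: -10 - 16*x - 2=-16*x - 12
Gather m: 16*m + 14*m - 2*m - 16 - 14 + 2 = 28*m - 28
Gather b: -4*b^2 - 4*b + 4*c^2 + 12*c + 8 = -4*b^2 - 4*b + 4*c^2 + 12*c + 8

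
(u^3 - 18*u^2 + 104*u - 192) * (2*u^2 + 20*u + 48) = 2*u^5 - 16*u^4 - 104*u^3 + 832*u^2 + 1152*u - 9216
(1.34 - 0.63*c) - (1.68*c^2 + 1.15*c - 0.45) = -1.68*c^2 - 1.78*c + 1.79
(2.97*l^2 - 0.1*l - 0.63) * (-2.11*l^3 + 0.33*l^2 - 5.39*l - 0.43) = -6.2667*l^5 + 1.1911*l^4 - 14.712*l^3 - 0.946*l^2 + 3.4387*l + 0.2709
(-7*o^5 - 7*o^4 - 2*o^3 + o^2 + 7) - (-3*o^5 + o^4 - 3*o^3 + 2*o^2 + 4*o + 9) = -4*o^5 - 8*o^4 + o^3 - o^2 - 4*o - 2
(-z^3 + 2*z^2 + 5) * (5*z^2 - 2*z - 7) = -5*z^5 + 12*z^4 + 3*z^3 + 11*z^2 - 10*z - 35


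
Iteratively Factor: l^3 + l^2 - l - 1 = (l + 1)*(l^2 - 1) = (l - 1)*(l + 1)*(l + 1)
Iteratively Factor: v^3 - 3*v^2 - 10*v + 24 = (v - 4)*(v^2 + v - 6) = (v - 4)*(v + 3)*(v - 2)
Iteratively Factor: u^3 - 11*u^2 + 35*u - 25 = (u - 5)*(u^2 - 6*u + 5) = (u - 5)*(u - 1)*(u - 5)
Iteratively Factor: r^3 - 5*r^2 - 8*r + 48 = (r - 4)*(r^2 - r - 12) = (r - 4)^2*(r + 3)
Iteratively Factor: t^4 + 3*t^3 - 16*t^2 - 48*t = (t - 4)*(t^3 + 7*t^2 + 12*t) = (t - 4)*(t + 4)*(t^2 + 3*t) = (t - 4)*(t + 3)*(t + 4)*(t)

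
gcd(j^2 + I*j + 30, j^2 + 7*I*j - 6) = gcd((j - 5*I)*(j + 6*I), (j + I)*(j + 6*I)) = j + 6*I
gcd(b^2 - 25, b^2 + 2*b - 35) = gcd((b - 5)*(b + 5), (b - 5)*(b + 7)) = b - 5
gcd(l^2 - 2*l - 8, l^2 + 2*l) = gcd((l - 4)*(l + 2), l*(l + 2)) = l + 2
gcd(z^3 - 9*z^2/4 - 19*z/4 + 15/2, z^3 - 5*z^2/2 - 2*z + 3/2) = z - 3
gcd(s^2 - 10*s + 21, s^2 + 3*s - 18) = s - 3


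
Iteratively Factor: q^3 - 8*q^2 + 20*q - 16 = (q - 4)*(q^2 - 4*q + 4) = (q - 4)*(q - 2)*(q - 2)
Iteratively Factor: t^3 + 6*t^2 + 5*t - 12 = (t + 4)*(t^2 + 2*t - 3) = (t + 3)*(t + 4)*(t - 1)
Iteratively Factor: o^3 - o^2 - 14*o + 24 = (o + 4)*(o^2 - 5*o + 6) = (o - 3)*(o + 4)*(o - 2)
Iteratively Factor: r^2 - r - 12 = (r - 4)*(r + 3)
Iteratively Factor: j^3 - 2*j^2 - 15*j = (j - 5)*(j^2 + 3*j) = j*(j - 5)*(j + 3)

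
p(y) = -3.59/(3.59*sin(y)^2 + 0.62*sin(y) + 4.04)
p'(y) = -3.59*(-7.18*sin(y)*cos(y) - 0.62*cos(y))/(3.59*sin(y)^2 + 0.62*sin(y) + 4.04)^2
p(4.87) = -0.52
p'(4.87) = -0.08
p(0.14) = -0.86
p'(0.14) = 0.33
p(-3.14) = -0.89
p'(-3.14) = -0.13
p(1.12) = -0.48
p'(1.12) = 0.20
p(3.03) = -0.86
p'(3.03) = -0.29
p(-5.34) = -0.52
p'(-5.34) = 0.29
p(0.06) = -0.88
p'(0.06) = 0.23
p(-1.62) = -0.51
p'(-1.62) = 0.02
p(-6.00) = -0.80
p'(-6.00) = 0.45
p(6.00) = -0.87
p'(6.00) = -0.28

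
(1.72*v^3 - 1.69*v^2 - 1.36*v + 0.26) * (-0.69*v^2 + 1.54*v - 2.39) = -1.1868*v^5 + 3.8149*v^4 - 5.775*v^3 + 1.7653*v^2 + 3.6508*v - 0.6214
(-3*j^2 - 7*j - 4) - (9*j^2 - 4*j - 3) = -12*j^2 - 3*j - 1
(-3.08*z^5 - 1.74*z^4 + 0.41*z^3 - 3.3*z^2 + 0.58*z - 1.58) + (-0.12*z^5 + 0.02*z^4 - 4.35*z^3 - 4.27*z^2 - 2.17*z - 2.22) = -3.2*z^5 - 1.72*z^4 - 3.94*z^3 - 7.57*z^2 - 1.59*z - 3.8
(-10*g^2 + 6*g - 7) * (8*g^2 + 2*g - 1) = -80*g^4 + 28*g^3 - 34*g^2 - 20*g + 7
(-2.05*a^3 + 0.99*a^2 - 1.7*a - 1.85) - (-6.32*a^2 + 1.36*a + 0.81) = -2.05*a^3 + 7.31*a^2 - 3.06*a - 2.66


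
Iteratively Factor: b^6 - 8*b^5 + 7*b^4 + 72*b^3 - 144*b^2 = (b)*(b^5 - 8*b^4 + 7*b^3 + 72*b^2 - 144*b) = b*(b + 3)*(b^4 - 11*b^3 + 40*b^2 - 48*b) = b^2*(b + 3)*(b^3 - 11*b^2 + 40*b - 48) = b^2*(b - 3)*(b + 3)*(b^2 - 8*b + 16) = b^2*(b - 4)*(b - 3)*(b + 3)*(b - 4)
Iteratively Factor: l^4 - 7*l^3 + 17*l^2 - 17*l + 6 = (l - 2)*(l^3 - 5*l^2 + 7*l - 3) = (l - 3)*(l - 2)*(l^2 - 2*l + 1) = (l - 3)*(l - 2)*(l - 1)*(l - 1)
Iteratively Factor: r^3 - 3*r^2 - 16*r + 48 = (r - 4)*(r^2 + r - 12) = (r - 4)*(r + 4)*(r - 3)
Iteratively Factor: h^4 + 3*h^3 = (h)*(h^3 + 3*h^2) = h^2*(h^2 + 3*h) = h^3*(h + 3)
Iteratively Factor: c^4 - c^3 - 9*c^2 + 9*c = (c - 3)*(c^3 + 2*c^2 - 3*c) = (c - 3)*(c + 3)*(c^2 - c) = (c - 3)*(c - 1)*(c + 3)*(c)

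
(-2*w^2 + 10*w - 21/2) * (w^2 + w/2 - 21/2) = -2*w^4 + 9*w^3 + 31*w^2/2 - 441*w/4 + 441/4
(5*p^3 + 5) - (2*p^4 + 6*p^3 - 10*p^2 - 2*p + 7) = -2*p^4 - p^3 + 10*p^2 + 2*p - 2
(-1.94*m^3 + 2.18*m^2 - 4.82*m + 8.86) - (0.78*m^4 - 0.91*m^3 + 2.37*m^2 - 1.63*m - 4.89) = -0.78*m^4 - 1.03*m^3 - 0.19*m^2 - 3.19*m + 13.75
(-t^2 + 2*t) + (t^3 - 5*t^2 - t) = t^3 - 6*t^2 + t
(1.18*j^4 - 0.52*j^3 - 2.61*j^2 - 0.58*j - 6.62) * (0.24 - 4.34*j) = -5.1212*j^5 + 2.54*j^4 + 11.2026*j^3 + 1.8908*j^2 + 28.5916*j - 1.5888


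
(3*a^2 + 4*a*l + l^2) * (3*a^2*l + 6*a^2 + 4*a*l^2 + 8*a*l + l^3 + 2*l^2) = 9*a^4*l + 18*a^4 + 24*a^3*l^2 + 48*a^3*l + 22*a^2*l^3 + 44*a^2*l^2 + 8*a*l^4 + 16*a*l^3 + l^5 + 2*l^4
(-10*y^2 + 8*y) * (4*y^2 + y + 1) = -40*y^4 + 22*y^3 - 2*y^2 + 8*y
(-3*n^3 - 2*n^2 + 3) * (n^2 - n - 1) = -3*n^5 + n^4 + 5*n^3 + 5*n^2 - 3*n - 3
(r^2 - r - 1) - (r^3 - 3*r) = -r^3 + r^2 + 2*r - 1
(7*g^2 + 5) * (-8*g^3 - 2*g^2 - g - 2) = -56*g^5 - 14*g^4 - 47*g^3 - 24*g^2 - 5*g - 10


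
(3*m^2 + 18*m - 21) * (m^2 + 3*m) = 3*m^4 + 27*m^3 + 33*m^2 - 63*m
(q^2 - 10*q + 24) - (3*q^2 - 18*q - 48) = -2*q^2 + 8*q + 72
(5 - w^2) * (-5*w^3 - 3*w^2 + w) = 5*w^5 + 3*w^4 - 26*w^3 - 15*w^2 + 5*w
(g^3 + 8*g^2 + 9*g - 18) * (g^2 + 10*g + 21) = g^5 + 18*g^4 + 110*g^3 + 240*g^2 + 9*g - 378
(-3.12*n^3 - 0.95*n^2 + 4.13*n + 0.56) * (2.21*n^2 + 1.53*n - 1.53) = -6.8952*n^5 - 6.8731*n^4 + 12.4474*n^3 + 9.01*n^2 - 5.4621*n - 0.8568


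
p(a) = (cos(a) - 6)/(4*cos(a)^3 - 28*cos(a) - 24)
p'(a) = (12*sin(a)*cos(a)^2 - 28*sin(a))*(cos(a) - 6)/(4*cos(a)^3 - 28*cos(a) - 24)^2 - sin(a)/(4*cos(a)^3 - 28*cos(a) - 24) = (3*cos(a)/2 - 9*cos(2*a) + cos(3*a)/2 + 39)*sin(a)/(4*(-cos(a)^3 + 7*cos(a) + 6)^2)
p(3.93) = 1.18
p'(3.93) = -3.39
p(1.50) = 0.23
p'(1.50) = 0.28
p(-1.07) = 0.15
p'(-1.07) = -0.11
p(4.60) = 0.29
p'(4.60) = -0.44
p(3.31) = 30.54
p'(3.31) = -366.33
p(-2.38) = 1.28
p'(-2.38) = -3.78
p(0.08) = 0.10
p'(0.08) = 0.00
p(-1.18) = 0.16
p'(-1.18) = -0.14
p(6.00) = 0.11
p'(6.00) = -0.02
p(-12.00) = 0.11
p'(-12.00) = 0.04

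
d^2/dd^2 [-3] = 0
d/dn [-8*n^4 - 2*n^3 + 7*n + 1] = -32*n^3 - 6*n^2 + 7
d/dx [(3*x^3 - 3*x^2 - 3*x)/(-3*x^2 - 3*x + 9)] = (-x^4 - 2*x^3 + 9*x^2 - 6*x - 3)/(x^4 + 2*x^3 - 5*x^2 - 6*x + 9)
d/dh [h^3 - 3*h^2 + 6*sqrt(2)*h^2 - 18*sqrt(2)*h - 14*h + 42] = 3*h^2 - 6*h + 12*sqrt(2)*h - 18*sqrt(2) - 14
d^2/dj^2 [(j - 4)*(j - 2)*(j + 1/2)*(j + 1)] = 12*j^2 - 27*j - 1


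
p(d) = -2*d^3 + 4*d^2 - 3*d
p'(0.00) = -3.00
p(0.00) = 0.00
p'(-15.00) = -1473.00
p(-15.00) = 7695.00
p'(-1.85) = -38.34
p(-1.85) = 31.90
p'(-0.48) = -8.22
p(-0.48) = 2.58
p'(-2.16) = -48.27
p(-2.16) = 45.30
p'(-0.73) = -12.04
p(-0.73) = 5.10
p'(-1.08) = -18.64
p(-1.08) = 10.43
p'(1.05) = -1.22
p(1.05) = -1.06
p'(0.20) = -1.64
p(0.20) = -0.46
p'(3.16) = -37.63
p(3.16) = -32.65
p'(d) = -6*d^2 + 8*d - 3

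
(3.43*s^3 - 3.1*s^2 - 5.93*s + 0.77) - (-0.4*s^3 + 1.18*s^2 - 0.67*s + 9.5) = 3.83*s^3 - 4.28*s^2 - 5.26*s - 8.73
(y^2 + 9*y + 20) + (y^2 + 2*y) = 2*y^2 + 11*y + 20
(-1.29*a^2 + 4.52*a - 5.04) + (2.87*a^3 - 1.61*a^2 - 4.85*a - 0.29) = 2.87*a^3 - 2.9*a^2 - 0.33*a - 5.33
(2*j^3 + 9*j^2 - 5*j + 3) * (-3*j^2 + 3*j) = -6*j^5 - 21*j^4 + 42*j^3 - 24*j^2 + 9*j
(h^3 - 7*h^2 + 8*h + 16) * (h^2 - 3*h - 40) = h^5 - 10*h^4 - 11*h^3 + 272*h^2 - 368*h - 640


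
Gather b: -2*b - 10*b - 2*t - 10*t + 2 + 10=-12*b - 12*t + 12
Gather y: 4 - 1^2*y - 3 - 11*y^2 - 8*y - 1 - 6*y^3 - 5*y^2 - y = -6*y^3 - 16*y^2 - 10*y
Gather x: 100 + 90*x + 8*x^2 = 8*x^2 + 90*x + 100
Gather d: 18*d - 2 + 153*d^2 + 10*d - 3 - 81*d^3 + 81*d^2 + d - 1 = -81*d^3 + 234*d^2 + 29*d - 6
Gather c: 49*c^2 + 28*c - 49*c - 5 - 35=49*c^2 - 21*c - 40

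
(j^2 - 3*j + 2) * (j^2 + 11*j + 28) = j^4 + 8*j^3 - 3*j^2 - 62*j + 56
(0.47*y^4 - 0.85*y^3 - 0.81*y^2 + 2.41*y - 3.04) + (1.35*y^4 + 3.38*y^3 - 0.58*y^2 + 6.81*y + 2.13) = 1.82*y^4 + 2.53*y^3 - 1.39*y^2 + 9.22*y - 0.91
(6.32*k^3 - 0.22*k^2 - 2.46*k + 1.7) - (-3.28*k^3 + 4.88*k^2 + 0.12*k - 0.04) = 9.6*k^3 - 5.1*k^2 - 2.58*k + 1.74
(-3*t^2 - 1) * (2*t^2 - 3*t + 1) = -6*t^4 + 9*t^3 - 5*t^2 + 3*t - 1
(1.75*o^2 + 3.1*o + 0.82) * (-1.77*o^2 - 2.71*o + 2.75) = -3.0975*o^4 - 10.2295*o^3 - 5.0399*o^2 + 6.3028*o + 2.255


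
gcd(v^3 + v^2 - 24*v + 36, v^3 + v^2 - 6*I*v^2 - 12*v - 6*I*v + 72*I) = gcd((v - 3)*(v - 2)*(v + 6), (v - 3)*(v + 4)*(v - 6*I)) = v - 3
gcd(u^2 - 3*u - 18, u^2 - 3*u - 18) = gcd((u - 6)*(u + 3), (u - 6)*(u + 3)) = u^2 - 3*u - 18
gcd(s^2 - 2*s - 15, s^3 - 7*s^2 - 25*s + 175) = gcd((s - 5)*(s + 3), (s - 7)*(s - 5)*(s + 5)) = s - 5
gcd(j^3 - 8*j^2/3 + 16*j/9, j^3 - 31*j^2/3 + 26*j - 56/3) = j - 4/3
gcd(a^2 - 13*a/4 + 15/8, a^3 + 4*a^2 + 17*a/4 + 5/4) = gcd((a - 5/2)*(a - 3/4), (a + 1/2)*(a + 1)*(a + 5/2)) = 1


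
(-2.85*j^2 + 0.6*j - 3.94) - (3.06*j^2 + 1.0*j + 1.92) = -5.91*j^2 - 0.4*j - 5.86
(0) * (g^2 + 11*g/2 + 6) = 0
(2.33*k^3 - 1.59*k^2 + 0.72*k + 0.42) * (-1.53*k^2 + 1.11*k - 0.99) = -3.5649*k^5 + 5.019*k^4 - 5.1732*k^3 + 1.7307*k^2 - 0.2466*k - 0.4158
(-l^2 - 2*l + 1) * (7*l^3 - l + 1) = -7*l^5 - 14*l^4 + 8*l^3 + l^2 - 3*l + 1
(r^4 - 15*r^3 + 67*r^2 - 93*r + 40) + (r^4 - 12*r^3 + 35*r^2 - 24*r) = 2*r^4 - 27*r^3 + 102*r^2 - 117*r + 40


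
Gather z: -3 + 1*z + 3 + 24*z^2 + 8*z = 24*z^2 + 9*z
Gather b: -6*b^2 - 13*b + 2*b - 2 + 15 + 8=-6*b^2 - 11*b + 21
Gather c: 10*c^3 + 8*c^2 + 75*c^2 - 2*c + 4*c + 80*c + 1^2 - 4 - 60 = 10*c^3 + 83*c^2 + 82*c - 63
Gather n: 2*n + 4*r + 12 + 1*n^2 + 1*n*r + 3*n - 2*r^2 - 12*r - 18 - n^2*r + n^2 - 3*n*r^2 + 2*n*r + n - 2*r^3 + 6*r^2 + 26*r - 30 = n^2*(2 - r) + n*(-3*r^2 + 3*r + 6) - 2*r^3 + 4*r^2 + 18*r - 36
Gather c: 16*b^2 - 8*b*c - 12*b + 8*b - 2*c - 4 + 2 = 16*b^2 - 4*b + c*(-8*b - 2) - 2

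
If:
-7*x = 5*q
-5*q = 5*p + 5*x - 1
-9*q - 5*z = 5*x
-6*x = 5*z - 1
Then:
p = 39/170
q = -7/68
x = 5/68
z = 19/170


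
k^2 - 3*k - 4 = (k - 4)*(k + 1)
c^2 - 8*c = c*(c - 8)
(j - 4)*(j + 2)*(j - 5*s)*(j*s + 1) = j^4*s - 5*j^3*s^2 - 2*j^3*s + j^3 + 10*j^2*s^2 - 13*j^2*s - 2*j^2 + 40*j*s^2 + 10*j*s - 8*j + 40*s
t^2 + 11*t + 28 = (t + 4)*(t + 7)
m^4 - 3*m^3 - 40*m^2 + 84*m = m*(m - 7)*(m - 2)*(m + 6)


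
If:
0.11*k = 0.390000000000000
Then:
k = 3.55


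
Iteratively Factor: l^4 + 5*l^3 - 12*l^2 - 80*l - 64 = (l + 1)*(l^3 + 4*l^2 - 16*l - 64) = (l - 4)*(l + 1)*(l^2 + 8*l + 16) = (l - 4)*(l + 1)*(l + 4)*(l + 4)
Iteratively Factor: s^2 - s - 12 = (s - 4)*(s + 3)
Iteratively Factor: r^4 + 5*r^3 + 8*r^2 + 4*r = (r + 2)*(r^3 + 3*r^2 + 2*r) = r*(r + 2)*(r^2 + 3*r + 2) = r*(r + 2)^2*(r + 1)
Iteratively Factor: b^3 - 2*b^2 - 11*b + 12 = (b - 4)*(b^2 + 2*b - 3) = (b - 4)*(b - 1)*(b + 3)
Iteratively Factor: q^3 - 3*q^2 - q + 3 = (q - 1)*(q^2 - 2*q - 3) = (q - 3)*(q - 1)*(q + 1)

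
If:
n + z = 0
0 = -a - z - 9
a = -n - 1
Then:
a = -5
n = 4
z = -4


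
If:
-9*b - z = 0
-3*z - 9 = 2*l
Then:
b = -z/9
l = -3*z/2 - 9/2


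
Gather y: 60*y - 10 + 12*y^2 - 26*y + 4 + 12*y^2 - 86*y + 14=24*y^2 - 52*y + 8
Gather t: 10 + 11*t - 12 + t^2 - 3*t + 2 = t^2 + 8*t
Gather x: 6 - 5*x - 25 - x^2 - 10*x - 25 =-x^2 - 15*x - 44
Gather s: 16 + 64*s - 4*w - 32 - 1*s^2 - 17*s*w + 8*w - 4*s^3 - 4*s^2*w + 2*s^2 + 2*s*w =-4*s^3 + s^2*(1 - 4*w) + s*(64 - 15*w) + 4*w - 16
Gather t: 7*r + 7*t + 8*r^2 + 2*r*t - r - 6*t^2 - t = 8*r^2 + 6*r - 6*t^2 + t*(2*r + 6)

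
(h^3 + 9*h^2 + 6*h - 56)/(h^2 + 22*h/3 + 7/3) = 3*(h^2 + 2*h - 8)/(3*h + 1)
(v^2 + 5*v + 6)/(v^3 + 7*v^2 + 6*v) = (v^2 + 5*v + 6)/(v*(v^2 + 7*v + 6))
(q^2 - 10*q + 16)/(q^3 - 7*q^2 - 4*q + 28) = (q - 8)/(q^2 - 5*q - 14)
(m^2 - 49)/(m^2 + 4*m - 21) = (m - 7)/(m - 3)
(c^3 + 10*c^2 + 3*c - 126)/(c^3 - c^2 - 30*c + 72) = (c + 7)/(c - 4)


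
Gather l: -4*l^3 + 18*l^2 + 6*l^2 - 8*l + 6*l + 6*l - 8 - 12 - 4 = -4*l^3 + 24*l^2 + 4*l - 24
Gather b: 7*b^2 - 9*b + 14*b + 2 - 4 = 7*b^2 + 5*b - 2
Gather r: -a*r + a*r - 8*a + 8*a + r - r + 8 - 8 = 0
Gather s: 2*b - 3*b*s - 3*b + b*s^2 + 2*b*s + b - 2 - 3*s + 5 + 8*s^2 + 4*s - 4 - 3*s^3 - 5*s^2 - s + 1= -b*s - 3*s^3 + s^2*(b + 3)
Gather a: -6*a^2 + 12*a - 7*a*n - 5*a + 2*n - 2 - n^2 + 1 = -6*a^2 + a*(7 - 7*n) - n^2 + 2*n - 1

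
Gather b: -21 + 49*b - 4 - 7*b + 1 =42*b - 24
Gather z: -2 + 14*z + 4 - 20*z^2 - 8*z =-20*z^2 + 6*z + 2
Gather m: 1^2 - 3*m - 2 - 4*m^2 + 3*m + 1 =-4*m^2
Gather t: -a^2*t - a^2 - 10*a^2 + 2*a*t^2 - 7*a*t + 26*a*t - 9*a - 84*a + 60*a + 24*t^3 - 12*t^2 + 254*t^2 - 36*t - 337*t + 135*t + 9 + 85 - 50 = -11*a^2 - 33*a + 24*t^3 + t^2*(2*a + 242) + t*(-a^2 + 19*a - 238) + 44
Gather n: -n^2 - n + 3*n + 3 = -n^2 + 2*n + 3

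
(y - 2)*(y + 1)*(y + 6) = y^3 + 5*y^2 - 8*y - 12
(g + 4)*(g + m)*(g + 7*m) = g^3 + 8*g^2*m + 4*g^2 + 7*g*m^2 + 32*g*m + 28*m^2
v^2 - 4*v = v*(v - 4)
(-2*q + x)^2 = 4*q^2 - 4*q*x + x^2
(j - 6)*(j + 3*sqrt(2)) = j^2 - 6*j + 3*sqrt(2)*j - 18*sqrt(2)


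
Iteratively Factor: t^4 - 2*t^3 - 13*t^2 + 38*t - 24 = (t - 2)*(t^3 - 13*t + 12) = (t - 2)*(t - 1)*(t^2 + t - 12) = (t - 3)*(t - 2)*(t - 1)*(t + 4)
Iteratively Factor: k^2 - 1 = (k - 1)*(k + 1)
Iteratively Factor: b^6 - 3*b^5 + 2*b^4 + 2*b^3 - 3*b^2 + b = (b - 1)*(b^5 - 2*b^4 + 2*b^2 - b) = (b - 1)^2*(b^4 - b^3 - b^2 + b) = b*(b - 1)^2*(b^3 - b^2 - b + 1) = b*(b - 1)^2*(b + 1)*(b^2 - 2*b + 1) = b*(b - 1)^3*(b + 1)*(b - 1)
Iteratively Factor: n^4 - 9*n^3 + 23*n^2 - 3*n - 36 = (n + 1)*(n^3 - 10*n^2 + 33*n - 36) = (n - 3)*(n + 1)*(n^2 - 7*n + 12) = (n - 4)*(n - 3)*(n + 1)*(n - 3)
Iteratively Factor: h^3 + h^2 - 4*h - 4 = (h - 2)*(h^2 + 3*h + 2) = (h - 2)*(h + 1)*(h + 2)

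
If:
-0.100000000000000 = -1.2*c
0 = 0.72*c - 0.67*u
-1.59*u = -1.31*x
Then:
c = 0.08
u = 0.09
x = 0.11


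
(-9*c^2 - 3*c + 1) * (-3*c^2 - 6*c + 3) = 27*c^4 + 63*c^3 - 12*c^2 - 15*c + 3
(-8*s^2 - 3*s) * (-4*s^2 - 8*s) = 32*s^4 + 76*s^3 + 24*s^2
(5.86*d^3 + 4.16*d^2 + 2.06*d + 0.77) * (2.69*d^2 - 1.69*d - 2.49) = 15.7634*d^5 + 1.287*d^4 - 16.0804*d^3 - 11.7685*d^2 - 6.4307*d - 1.9173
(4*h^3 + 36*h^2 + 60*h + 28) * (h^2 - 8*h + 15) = 4*h^5 + 4*h^4 - 168*h^3 + 88*h^2 + 676*h + 420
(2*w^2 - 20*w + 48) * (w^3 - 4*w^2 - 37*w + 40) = 2*w^5 - 28*w^4 + 54*w^3 + 628*w^2 - 2576*w + 1920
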